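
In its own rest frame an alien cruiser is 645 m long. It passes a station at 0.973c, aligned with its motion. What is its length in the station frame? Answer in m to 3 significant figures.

L ≈ 149 m

γ = 1/√(1 − 0.973²) = 4.3327
Length contraction: L = L₀/γ = 645/4.3327 = 149 m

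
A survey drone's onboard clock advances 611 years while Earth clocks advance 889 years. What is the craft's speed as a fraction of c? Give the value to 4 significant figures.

β ≈ 0.7264

γ = Δt/τ₀ = 889/611 = 1.45499
β = √(1 − 1/γ²) = √(1 − 1/1.45499²) = 0.7264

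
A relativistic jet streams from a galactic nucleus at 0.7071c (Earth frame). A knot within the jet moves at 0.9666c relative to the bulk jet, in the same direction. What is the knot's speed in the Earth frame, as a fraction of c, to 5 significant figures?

u ≈ 0.99419c

Relativistic velocity addition: u = (u' + v)/(1 + u'v/c²)
= (0.9666 + 0.7071)/(1 + 0.9666×0.7071) = 1.6737/1.683483 = 0.99419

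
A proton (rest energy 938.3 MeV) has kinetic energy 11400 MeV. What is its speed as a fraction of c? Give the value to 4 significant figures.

γ = 1 + K/(m₀c²) = 1 + 11400/938.3 = 13.1496
β = √(1 − 1/γ²) = 0.9971

β ≈ 0.9971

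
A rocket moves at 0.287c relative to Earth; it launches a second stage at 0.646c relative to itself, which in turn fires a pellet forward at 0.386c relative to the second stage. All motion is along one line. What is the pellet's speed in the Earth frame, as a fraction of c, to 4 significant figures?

Compose boost 2: (0.646 + 0.287)/(1 + 0.646×0.287) = 0.9330/1.18540 = 0.787075
Compose boost 3: (0.386 + 0.787075)/(1 + 0.386×0.787075) = 1.17307/1.30381 = 0.8997

u ≈ 0.8997c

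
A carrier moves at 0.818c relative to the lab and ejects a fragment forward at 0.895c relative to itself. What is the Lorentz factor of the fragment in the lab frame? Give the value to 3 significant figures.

u_lab = (0.895 + 0.818)/(1 + 0.895×0.818) = 1.713/1.73211 = 0.988967
γ = 1/√(1 − 0.988967²) = 6.75

γ ≈ 6.75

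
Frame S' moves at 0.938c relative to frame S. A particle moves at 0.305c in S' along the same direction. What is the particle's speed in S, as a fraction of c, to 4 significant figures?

u ≈ 0.9665c

Relativistic velocity addition: u = (u' + v)/(1 + u'v/c²)
= (0.305 + 0.938)/(1 + 0.305×0.938) = 1.243/1.28609 = 0.9665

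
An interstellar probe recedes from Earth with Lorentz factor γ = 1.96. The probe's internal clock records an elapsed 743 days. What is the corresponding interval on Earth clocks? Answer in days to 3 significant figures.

Δt ≈ 1460 days

γ = 1.96 (given)
Time dilation: Δt = γτ₀ = 1.96 × 743 days = 1460 days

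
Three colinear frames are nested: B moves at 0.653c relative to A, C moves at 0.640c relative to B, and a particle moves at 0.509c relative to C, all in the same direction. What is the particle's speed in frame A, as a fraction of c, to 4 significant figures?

u ≈ 0.9705c

Compose boost 2: (0.640 + 0.653)/(1 + 0.640×0.653) = 1.293/1.41792 = 0.911899
Compose boost 3: (0.509 + 0.911899)/(1 + 0.509×0.911899) = 1.42090/1.46416 = 0.9705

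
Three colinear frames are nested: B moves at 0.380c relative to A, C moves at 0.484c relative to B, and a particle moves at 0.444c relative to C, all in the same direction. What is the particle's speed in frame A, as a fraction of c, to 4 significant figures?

u ≈ 0.8865c

Compose boost 2: (0.484 + 0.380)/(1 + 0.484×0.380) = 0.8640/1.18392 = 0.729779
Compose boost 3: (0.444 + 0.729779)/(1 + 0.444×0.729779) = 1.17378/1.32402 = 0.8865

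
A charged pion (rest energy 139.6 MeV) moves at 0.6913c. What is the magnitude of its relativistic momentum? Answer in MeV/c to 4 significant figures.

γ = 1/√(1 − 0.6913²) = 1.38395
p = γβm₀c = 1.38395 × 0.6913 × 139.6 MeV/c = 133.6 MeV/c

p ≈ 133.6 MeV/c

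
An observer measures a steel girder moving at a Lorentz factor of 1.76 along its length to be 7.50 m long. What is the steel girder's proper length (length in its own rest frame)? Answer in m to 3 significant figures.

L₀ ≈ 13.2 m

γ = 1.76 (given)
L₀ = γL = 1.76 × 7.50 = 13.2 m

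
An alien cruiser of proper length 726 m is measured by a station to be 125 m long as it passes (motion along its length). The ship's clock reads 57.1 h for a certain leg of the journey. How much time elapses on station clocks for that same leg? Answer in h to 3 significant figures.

Δt ≈ 332 h

Length contraction ⇒ γ = L₀/L = 726/125 = 5.8080
Time dilation: Δt = γτ₀ = 5.8080 × 57.1 h = 332 h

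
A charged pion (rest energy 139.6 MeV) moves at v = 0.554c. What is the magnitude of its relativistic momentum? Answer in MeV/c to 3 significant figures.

γ = 1/√(1 − 0.554²) = 1.2012
p = γβm₀c = 1.2012 × 0.554 × 139.6 MeV/c = 92.9 MeV/c

p ≈ 92.9 MeV/c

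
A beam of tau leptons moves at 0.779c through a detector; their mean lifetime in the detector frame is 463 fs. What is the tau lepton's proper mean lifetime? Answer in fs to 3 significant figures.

γ = 1/√(1 − 0.779²) = 1.5948
Proper time: τ₀ = Δt/γ = 463/1.5948 = 290 fs

τ₀ ≈ 290 fs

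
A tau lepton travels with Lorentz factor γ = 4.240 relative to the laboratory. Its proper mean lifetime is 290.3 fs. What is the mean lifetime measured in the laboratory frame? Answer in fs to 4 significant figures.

Δt ≈ 1231 fs

γ = 4.240 (given)
Time dilation: Δt = γτ₀ = 4.240 × 290.3 fs = 1231 fs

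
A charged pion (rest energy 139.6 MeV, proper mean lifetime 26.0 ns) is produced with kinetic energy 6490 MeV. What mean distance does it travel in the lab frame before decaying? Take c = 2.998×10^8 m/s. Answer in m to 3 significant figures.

d ≈ 370 m

γ = 1 + K/(m₀c²) = 1 + 6490/139.6 = 47.490
β = √(1 − 1/γ²) = 0.99978
Dilated lifetime: γτ₀ = 47.490 × 26.0 ns = 1234.7 ns
d = βc·γτ₀ = 0.99978 × (2.998×10^8 m/s) × 1.2347×10^-6 s = 370 m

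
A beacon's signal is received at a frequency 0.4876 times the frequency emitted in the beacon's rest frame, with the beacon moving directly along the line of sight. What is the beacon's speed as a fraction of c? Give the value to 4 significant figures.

β ≈ 0.6158

f_obs/f_src = √((1−β)/(1+β)) = 0.4876  ⇒  (1−β)/(1+β) = 0.237754
β = |1 − D²|/(1 + D²) = |1 − 0.237754|/(1 + 0.237754) = 0.6158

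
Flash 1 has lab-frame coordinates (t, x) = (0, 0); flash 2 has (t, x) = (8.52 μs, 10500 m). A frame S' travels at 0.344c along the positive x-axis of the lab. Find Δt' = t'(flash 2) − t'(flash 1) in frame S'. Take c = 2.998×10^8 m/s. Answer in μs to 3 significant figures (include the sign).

γ = 1/√(1 − 0.344²) = 1.0650
Δt' = γ(Δt − vΔx/c²) = 1.0650 × (8.52 μs − 0.344×10500 m / (2.998×10^8 m/s))
= 1.0650 × (-3.5280 μs) = -3.76 μs

Δt' ≈ -3.76 μs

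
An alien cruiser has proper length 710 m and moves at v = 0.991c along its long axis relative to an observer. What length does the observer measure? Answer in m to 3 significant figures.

L ≈ 95.0 m

γ = 1/√(1 − 0.991²) = 7.4704
Length contraction: L = L₀/γ = 710/7.4704 = 95.0 m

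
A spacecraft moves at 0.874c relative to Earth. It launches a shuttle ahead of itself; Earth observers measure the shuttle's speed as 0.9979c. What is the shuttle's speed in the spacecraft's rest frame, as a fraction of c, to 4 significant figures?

Inverse velocity addition: u' = (u − v)/(1 − uv/c²)
= (0.9979 − 0.874)/(1 − 0.9979×0.874) = 0.1239/0.127835 = 0.9692

u' ≈ 0.9692c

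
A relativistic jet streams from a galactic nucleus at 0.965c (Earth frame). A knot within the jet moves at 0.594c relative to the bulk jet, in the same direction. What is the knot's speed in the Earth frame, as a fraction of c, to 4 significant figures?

u ≈ 0.9910c

Relativistic velocity addition: u = (u' + v)/(1 + u'v/c²)
= (0.594 + 0.965)/(1 + 0.594×0.965) = 1.559/1.57321 = 0.9910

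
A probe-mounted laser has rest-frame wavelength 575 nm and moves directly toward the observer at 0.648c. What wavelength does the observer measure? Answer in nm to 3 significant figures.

λ_obs ≈ 266 nm

Relativistic Doppler: λ_obs = λ_src √((1−β)/(1+β))
= 575 × √(0.35200/1.6480) = 575 × 0.46216 = 266 nm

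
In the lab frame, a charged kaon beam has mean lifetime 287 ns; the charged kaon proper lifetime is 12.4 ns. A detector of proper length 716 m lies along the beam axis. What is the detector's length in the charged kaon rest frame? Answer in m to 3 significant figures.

L ≈ 30.9 m

Time dilation ⇒ γ = Δt/τ₀ = 287/12.4 = 23.145
Length contraction: L = L₀/γ = 716/23.145 = 30.9 m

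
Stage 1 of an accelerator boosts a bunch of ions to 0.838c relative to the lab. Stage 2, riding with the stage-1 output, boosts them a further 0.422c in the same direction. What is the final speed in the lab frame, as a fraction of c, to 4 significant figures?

Compose boost 2: (0.422 + 0.838)/(1 + 0.422×0.838) = 1.260/1.35364 = 0.9308

u ≈ 0.9308c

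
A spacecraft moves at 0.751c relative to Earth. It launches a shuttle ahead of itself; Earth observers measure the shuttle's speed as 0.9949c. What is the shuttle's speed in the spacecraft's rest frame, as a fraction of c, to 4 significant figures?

u' ≈ 0.9647c

Inverse velocity addition: u' = (u − v)/(1 − uv/c²)
= (0.9949 − 0.751)/(1 − 0.9949×0.751) = 0.2439/0.252830 = 0.9647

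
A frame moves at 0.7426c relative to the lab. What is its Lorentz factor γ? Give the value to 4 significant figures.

γ = 1/√(1 − β²) = 1/√(1 − 0.7426²) = 1/√(0.448545) = 1.493

γ ≈ 1.493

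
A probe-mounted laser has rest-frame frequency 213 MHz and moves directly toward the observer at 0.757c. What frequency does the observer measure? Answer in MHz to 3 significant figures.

Relativistic Doppler: f_obs = f_src √((1+β)/(1−β))
= 213 × √(1.7570/0.24300) = 213 × 2.6890 = 573 MHz

f_obs ≈ 573 MHz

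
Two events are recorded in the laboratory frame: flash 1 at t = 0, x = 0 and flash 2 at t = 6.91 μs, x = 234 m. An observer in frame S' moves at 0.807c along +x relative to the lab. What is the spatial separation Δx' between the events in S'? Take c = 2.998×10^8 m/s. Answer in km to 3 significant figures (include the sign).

Δx' ≈ -2.43 km

γ = 1/√(1 − 0.807²) = 1.6933
Δx' = γ(Δx − vΔt) = 1.6933 × (234 m − 0.807×(2.998×10^8 m/s)×6.91×10^-6 s)
= 1.6933 × (-1437.8 m) = -2.43 km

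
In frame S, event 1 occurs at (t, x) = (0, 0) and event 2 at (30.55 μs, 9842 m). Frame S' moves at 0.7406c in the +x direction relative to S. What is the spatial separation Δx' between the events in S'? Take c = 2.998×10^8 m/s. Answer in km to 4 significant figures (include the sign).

γ = 1/√(1 − 0.7406²) = 1.48821
Δx' = γ(Δx − vΔt) = 1.48821 × (9842 m − 0.7406×(2.998×10^8 m/s)×30.55×10^-6 s)
= 1.48821 × (3058.93 m) = 4.552 km

Δx' ≈ 4.552 km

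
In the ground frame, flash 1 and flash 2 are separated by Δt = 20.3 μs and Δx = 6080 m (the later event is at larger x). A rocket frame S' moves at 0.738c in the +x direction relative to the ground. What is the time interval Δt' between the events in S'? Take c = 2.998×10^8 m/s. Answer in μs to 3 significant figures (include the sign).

Δt' ≈ 7.90 μs

γ = 1/√(1 − 0.738²) = 1.4819
Δt' = γ(Δt − vΔx/c²) = 1.4819 × (20.3 μs − 0.738×6080 m / (2.998×10^8 m/s))
= 1.4819 × (5.3332 μs) = 7.90 μs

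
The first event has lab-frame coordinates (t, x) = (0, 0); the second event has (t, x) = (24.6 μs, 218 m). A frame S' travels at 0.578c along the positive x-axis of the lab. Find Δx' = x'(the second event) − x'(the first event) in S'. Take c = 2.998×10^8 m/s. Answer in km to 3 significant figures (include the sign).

γ = 1/√(1 − 0.578²) = 1.2254
Δx' = γ(Δx − vΔt) = 1.2254 × (218 m − 0.578×(2.998×10^8 m/s)×24.6×10^-6 s)
= 1.2254 × (-4044.8 m) = -4.96 km

Δx' ≈ -4.96 km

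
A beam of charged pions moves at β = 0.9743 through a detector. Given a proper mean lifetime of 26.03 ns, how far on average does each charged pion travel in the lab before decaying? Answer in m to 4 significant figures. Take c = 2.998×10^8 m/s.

d ≈ 33.75 m

γ = 1/√(1 − 0.9743²) = 4.43943
Dilated lifetime: Δt = γτ₀ = 4.43943 × 26.03 ns = 115.558 ns
d = vΔt = 0.9743c × 115.558 ns = 2.92095×10^8 m/s × 1.15558×10^-7 s = 33.75 m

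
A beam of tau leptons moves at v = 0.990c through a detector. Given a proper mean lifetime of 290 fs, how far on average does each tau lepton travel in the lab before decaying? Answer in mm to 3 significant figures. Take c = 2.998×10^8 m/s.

d ≈ 0.610 mm

γ = 1/√(1 − 0.990²) = 7.0888
Dilated lifetime: Δt = γτ₀ = 7.0888 × 290 fs = 2055.8 fs
d = vΔt = 0.990c × 2055.8 fs = 2.9680×10^8 m/s × 2.0558×10^-12 s = 0.610 mm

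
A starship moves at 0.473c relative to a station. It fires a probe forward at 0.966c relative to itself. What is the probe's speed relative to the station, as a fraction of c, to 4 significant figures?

u ≈ 0.9877c

Relativistic velocity addition: u = (u' + v)/(1 + u'v/c²)
= (0.966 + 0.473)/(1 + 0.966×0.473) = 1.439/1.45692 = 0.9877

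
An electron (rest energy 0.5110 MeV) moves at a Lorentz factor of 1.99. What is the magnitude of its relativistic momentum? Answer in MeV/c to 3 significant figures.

β = √(1 − 1/γ²) = √(1 − 1/1.99²) = 0.86457
p = γβm₀c = 1.99 × 0.86457 × 0.5110 MeV/c = 0.879 MeV/c

p ≈ 0.879 MeV/c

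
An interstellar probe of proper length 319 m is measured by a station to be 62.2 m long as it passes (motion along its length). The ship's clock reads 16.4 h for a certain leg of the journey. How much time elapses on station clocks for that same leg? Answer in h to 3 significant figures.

Δt ≈ 84.1 h

Length contraction ⇒ γ = L₀/L = 319/62.2 = 5.1286
Time dilation: Δt = γτ₀ = 5.1286 × 16.4 h = 84.1 h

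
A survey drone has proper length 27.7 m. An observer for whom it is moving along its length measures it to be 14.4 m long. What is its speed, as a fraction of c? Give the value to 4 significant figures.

β ≈ 0.8543

γ = L₀/L = 27.7/14.4 = 1.92361
β = √(1 − 1/γ²) = 0.8543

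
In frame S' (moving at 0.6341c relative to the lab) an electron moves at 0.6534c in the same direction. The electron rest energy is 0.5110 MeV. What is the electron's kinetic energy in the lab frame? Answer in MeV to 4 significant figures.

K ≈ 0.7237 MeV

u_lab = (0.6534 + 0.6341)/(1 + 0.6534×0.6341) = 0.9103309
γ = 1/√(1 − 0.9103309²) = 2.41615
K = (γ − 1)m₀c² = (2.41615 − 1) × 0.5110 = 1.41615 × 0.5110 = 0.7237 MeV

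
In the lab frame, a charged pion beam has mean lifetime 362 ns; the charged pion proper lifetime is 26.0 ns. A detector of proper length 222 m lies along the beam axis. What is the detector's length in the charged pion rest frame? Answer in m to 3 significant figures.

Time dilation ⇒ γ = Δt/τ₀ = 362/26.0 = 13.923
Length contraction: L = L₀/γ = 222/13.923 = 15.9 m

L ≈ 15.9 m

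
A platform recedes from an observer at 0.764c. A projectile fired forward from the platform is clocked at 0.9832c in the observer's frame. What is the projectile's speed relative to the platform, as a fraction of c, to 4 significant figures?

u' ≈ 0.8809c

Inverse velocity addition: u' = (u − v)/(1 − uv/c²)
= (0.9832 − 0.764)/(1 − 0.9832×0.764) = 0.2192/0.248835 = 0.8809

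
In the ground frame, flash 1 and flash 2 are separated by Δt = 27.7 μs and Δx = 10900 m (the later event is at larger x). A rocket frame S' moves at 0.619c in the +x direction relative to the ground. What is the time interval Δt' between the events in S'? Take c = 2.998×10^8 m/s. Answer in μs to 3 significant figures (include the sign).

γ = 1/√(1 − 0.619²) = 1.2733
Δt' = γ(Δt − vΔx/c²) = 1.2733 × (27.7 μs − 0.619×10900 m / (2.998×10^8 m/s))
= 1.2733 × (5.1947 μs) = 6.61 μs

Δt' ≈ 6.61 μs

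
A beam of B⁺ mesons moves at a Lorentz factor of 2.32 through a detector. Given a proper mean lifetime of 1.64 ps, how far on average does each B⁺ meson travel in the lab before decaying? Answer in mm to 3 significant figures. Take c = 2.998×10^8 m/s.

β = √(1 − 1/γ²) = √(1 − 1/2.32²) = 0.90234
Dilated lifetime: Δt = γτ₀ = 2.32 × 1.64 ps = 3.8048 ps
d = vΔt = 0.90234c × 3.8048 ps = 2.7052×10^8 m/s × 3.8048×10^-12 s = 1.03 mm

d ≈ 1.03 mm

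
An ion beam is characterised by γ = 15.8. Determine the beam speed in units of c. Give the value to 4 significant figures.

β = √(1 − 1/γ²) = √(1 − 1/15.8²) = √(0.995994) = 0.9980

β ≈ 0.9980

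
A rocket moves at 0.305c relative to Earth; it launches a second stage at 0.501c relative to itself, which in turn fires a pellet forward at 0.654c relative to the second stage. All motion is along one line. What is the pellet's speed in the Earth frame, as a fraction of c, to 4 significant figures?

u ≈ 0.9286c

Compose boost 2: (0.501 + 0.305)/(1 + 0.501×0.305) = 0.8060/1.15281 = 0.699164
Compose boost 3: (0.654 + 0.699164)/(1 + 0.654×0.699164) = 1.35316/1.45725 = 0.9286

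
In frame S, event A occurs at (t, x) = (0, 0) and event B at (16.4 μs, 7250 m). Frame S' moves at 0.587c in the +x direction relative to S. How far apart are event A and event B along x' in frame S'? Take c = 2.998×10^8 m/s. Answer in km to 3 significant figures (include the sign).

γ = 1/√(1 − 0.587²) = 1.2352
Δx' = γ(Δx − vΔt) = 1.2352 × (7250 m − 0.587×(2.998×10^8 m/s)×16.4×10^-6 s)
= 1.2352 × (4363.9 m) = 5.39 km

Δx' ≈ 5.39 km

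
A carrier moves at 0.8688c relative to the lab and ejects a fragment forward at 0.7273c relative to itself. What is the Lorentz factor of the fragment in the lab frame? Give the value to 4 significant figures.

u_lab = (0.7273 + 0.8688)/(1 + 0.7273×0.8688) = 1.5961/1.631878 = 0.9780754
γ = 1/√(1 − 0.9780754²) = 4.802

γ ≈ 4.802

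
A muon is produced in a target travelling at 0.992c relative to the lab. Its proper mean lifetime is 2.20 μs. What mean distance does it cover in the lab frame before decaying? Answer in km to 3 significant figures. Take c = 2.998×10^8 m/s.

γ = 1/√(1 − 0.992²) = 7.9216
Dilated lifetime: Δt = γτ₀ = 7.9216 × 2.20 μs = 17.427 μs
d = vΔt = 0.992c × 17.427 μs = 2.9740×10^8 m/s × 1.7427×10^-5 s = 5.18 km

d ≈ 5.18 km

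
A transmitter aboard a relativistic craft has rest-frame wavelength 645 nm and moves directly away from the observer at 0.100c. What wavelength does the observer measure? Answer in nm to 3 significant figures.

λ_obs ≈ 713 nm

Relativistic Doppler: λ_obs = λ_src √((1+β)/(1−β))
= 645 × √(1.1000/0.90000) = 645 × 1.1055 = 713 nm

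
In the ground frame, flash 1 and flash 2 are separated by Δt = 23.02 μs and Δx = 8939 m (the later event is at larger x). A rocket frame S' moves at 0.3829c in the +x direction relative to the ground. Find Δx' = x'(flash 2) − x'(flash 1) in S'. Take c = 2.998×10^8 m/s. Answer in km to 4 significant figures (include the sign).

γ = 1/√(1 − 0.3829²) = 1.08250
Δx' = γ(Δx − vΔt) = 1.08250 × (8939 m − 0.3829×(2.998×10^8 m/s)×23.02×10^-6 s)
= 1.08250 × (6296.46 m) = 6.816 km

Δx' ≈ 6.816 km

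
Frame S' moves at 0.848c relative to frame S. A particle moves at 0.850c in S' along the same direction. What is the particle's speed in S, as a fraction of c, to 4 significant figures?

u ≈ 0.9868c

Relativistic velocity addition: u = (u' + v)/(1 + u'v/c²)
= (0.850 + 0.848)/(1 + 0.850×0.848) = 1.698/1.72080 = 0.9868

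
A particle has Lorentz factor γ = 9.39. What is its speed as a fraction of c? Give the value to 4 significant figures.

β = √(1 − 1/γ²) = √(1 − 1/9.39²) = √(0.988659) = 0.9943

β ≈ 0.9943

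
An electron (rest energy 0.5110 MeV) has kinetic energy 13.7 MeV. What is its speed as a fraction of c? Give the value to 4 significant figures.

γ = 1 + K/(m₀c²) = 1 + 13.7/0.5110 = 27.8102
β = √(1 − 1/γ²) = 0.9994

β ≈ 0.9994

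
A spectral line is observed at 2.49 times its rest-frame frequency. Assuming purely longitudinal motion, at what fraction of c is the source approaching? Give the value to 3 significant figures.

f_obs/f_src = √((1+β)/(1−β)) = 2.49  ⇒  (1+β)/(1−β) = 6.2001
β = |1 − D²|/(1 + D²) = |1 − 6.2001|/(1 + 6.2001) = 0.722

β ≈ 0.722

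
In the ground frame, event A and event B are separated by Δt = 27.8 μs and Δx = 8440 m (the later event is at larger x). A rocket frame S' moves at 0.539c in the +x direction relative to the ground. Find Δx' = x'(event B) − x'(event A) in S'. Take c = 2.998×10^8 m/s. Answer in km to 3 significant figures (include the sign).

γ = 1/√(1 − 0.539²) = 1.1872
Δx' = γ(Δx − vΔt) = 1.1872 × (8440 m − 0.539×(2.998×10^8 m/s)×27.8×10^-6 s)
= 1.1872 × (3947.7 m) = 4.69 km

Δx' ≈ 4.69 km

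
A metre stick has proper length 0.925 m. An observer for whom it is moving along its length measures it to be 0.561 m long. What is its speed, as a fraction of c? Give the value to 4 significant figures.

γ = L₀/L = 0.925/0.561 = 1.64884
β = √(1 − 1/γ²) = 0.7951

β ≈ 0.7951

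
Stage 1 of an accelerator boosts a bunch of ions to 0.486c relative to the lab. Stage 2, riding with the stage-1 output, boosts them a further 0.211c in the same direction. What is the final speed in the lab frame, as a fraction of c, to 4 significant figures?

u ≈ 0.6322c

Compose boost 2: (0.211 + 0.486)/(1 + 0.211×0.486) = 0.6970/1.10255 = 0.6322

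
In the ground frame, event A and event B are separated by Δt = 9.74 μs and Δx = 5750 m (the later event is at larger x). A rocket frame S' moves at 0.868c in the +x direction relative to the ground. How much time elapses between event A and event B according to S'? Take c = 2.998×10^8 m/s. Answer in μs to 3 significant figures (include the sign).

γ = 1/√(1 − 0.868²) = 2.0138
Δt' = γ(Δt − vΔx/c²) = 2.0138 × (9.74 μs − 0.868×5750 m / (2.998×10^8 m/s))
= 2.0138 × (-6.9078 μs) = -13.9 μs

Δt' ≈ -13.9 μs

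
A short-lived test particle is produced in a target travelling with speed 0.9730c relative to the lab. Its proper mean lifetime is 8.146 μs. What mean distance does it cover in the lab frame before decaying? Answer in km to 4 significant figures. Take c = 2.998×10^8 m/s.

d ≈ 10.30 km

γ = 1/√(1 − 0.9730²) = 4.33266
Dilated lifetime: Δt = γτ₀ = 4.33266 × 8.146 μs = 35.2938 μs
d = vΔt = 0.9730c × 35.2938 μs = 2.91705×10^8 m/s × 3.52938×10^-5 s = 10.30 km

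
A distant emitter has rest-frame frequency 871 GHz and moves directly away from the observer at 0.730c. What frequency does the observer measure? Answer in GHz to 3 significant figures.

f_obs ≈ 344 GHz

Relativistic Doppler: f_obs = f_src √((1−β)/(1+β))
= 871 × √(0.27000/1.7300) = 871 × 0.39506 = 344 GHz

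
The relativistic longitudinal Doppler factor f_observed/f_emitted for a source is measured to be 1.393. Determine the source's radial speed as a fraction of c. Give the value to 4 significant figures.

f_obs/f_src = √((1+β)/(1−β)) = 1.393  ⇒  (1+β)/(1−β) = 1.94045
β = |1 − D²|/(1 + D²) = |1 − 1.94045|/(1 + 1.94045) = 0.3198

β ≈ 0.3198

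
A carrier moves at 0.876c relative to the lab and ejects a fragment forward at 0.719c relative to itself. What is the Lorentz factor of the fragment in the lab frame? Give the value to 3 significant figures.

u_lab = (0.719 + 0.876)/(1 + 0.719×0.876) = 1.595/1.62984 = 0.978621
γ = 1/√(1 − 0.978621²) = 4.86

γ ≈ 4.86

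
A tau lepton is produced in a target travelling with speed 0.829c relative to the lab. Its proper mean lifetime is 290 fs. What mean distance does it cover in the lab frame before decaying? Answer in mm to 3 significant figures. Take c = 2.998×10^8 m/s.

γ = 1/√(1 − 0.829²) = 1.7881
Dilated lifetime: Δt = γτ₀ = 1.7881 × 290 fs = 518.55 fs
d = vΔt = 0.829c × 518.55 fs = 2.4853×10^8 m/s × 5.1855×10^-13 s = 0.129 mm

d ≈ 0.129 mm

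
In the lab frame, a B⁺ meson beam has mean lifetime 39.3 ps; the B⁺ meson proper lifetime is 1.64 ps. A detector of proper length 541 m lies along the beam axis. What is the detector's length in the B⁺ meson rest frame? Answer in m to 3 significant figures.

Time dilation ⇒ γ = Δt/τ₀ = 39.3/1.64 = 23.963
Length contraction: L = L₀/γ = 541/23.963 = 22.6 m

L ≈ 22.6 m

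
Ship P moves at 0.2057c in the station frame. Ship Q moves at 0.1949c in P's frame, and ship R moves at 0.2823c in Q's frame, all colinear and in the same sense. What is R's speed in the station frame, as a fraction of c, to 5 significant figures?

Compose boost 2: (0.1949 + 0.2057)/(1 + 0.1949×0.2057) = 0.40060/1.040091 = 0.3851586
Compose boost 3: (0.2823 + 0.3851586)/(1 + 0.2823×0.3851586) = 0.6674586/1.108730 = 0.60200

u ≈ 0.60200c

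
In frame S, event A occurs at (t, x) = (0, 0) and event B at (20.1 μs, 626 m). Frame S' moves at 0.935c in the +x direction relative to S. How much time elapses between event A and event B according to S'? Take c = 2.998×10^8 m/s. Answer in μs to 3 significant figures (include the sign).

γ = 1/√(1 − 0.935²) = 2.8197
Δt' = γ(Δt − vΔx/c²) = 2.8197 × (20.1 μs − 0.935×626 m / (2.998×10^8 m/s))
= 2.8197 × (18.148 μs) = 51.2 μs

Δt' ≈ 51.2 μs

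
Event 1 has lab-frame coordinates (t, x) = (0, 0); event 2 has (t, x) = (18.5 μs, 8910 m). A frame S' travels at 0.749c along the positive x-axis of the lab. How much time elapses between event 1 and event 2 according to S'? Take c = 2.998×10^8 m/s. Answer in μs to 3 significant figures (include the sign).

γ = 1/√(1 − 0.749²) = 1.5093
Δt' = γ(Δt − vΔx/c²) = 1.5093 × (18.5 μs − 0.749×8910 m / (2.998×10^8 m/s))
= 1.5093 × (-3.7601 μs) = -5.68 μs

Δt' ≈ -5.68 μs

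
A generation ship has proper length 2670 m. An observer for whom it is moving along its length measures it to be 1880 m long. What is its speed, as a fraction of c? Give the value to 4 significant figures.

γ = L₀/L = 2670/1880 = 1.42021
β = √(1 − 1/γ²) = 0.7101

β ≈ 0.7101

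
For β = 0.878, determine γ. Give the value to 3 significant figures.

γ ≈ 2.09

γ = 1/√(1 − β²) = 1/√(1 − 0.878²) = 1/√(0.22912) = 2.09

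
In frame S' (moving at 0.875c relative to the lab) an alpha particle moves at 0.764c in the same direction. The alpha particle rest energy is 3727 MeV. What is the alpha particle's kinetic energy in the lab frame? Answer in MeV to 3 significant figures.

u_lab = (0.764 + 0.875)/(1 + 0.764×0.875) = 0.982319
γ = 1/√(1 − 0.982319²) = 5.3415
K = (γ − 1)m₀c² = (5.3415 − 1) × 3727 = 4.3415 × 3727 = 16200 MeV

K ≈ 16200 MeV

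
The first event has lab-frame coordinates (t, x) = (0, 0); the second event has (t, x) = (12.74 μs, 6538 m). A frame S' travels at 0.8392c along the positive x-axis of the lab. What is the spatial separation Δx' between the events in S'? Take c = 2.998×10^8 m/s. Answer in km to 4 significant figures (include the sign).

Δx' ≈ 6.128 km

γ = 1/√(1 − 0.8392²) = 1.83883
Δx' = γ(Δx − vΔt) = 1.83883 × (6538 m − 0.8392×(2.998×10^8 m/s)×12.74×10^-6 s)
= 1.83883 × (3332.72 m) = 6.128 km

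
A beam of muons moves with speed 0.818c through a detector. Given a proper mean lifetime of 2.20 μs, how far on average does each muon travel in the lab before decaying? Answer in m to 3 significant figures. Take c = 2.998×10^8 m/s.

γ = 1/√(1 − 0.818²) = 1.7385
Dilated lifetime: Δt = γτ₀ = 1.7385 × 2.20 μs = 3.8246 μs
d = vΔt = 0.818c × 3.8246 μs = 2.4524×10^8 m/s × 3.8246×10^-6 s = 938 m

d ≈ 938 m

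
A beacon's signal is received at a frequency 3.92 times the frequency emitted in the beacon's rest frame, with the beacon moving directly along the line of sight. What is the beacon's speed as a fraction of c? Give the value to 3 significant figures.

β ≈ 0.878

f_obs/f_src = √((1+β)/(1−β)) = 3.92  ⇒  (1+β)/(1−β) = 15.366
β = |1 − D²|/(1 + D²) = |1 − 15.366|/(1 + 15.366) = 0.878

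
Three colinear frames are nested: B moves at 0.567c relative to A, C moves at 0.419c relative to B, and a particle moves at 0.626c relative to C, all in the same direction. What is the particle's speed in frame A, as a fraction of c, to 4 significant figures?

u ≈ 0.9493c

Compose boost 2: (0.419 + 0.567)/(1 + 0.419×0.567) = 0.9860/1.23757 = 0.796721
Compose boost 3: (0.626 + 0.796721)/(1 + 0.626×0.796721) = 1.42272/1.49875 = 0.9493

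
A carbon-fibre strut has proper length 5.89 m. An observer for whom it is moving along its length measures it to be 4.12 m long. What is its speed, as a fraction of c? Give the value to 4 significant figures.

γ = L₀/L = 5.89/4.12 = 1.42961
β = √(1 − 1/γ²) = 0.7146

β ≈ 0.7146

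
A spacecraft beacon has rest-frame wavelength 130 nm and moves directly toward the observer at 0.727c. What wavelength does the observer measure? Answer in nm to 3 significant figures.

Relativistic Doppler: λ_obs = λ_src √((1−β)/(1+β))
= 130 × √(0.27300/1.7270) = 130 × 0.39759 = 51.7 nm

λ_obs ≈ 51.7 nm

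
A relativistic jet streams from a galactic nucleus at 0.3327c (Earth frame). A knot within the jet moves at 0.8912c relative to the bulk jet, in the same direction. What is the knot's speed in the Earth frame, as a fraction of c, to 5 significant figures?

Relativistic velocity addition: u = (u' + v)/(1 + u'v/c²)
= (0.8912 + 0.3327)/(1 + 0.8912×0.3327) = 1.2239/1.296502 = 0.94400

u ≈ 0.94400c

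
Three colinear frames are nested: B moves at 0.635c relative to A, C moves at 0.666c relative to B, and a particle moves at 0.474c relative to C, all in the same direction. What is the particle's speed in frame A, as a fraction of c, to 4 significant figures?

u ≈ 0.9686c

Compose boost 2: (0.666 + 0.635)/(1 + 0.666×0.635) = 1.301/1.42291 = 0.914323
Compose boost 3: (0.474 + 0.914323)/(1 + 0.474×0.914323) = 1.38832/1.43339 = 0.9686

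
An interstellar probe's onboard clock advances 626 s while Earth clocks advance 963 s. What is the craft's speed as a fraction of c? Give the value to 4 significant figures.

β ≈ 0.7599

γ = Δt/τ₀ = 963/626 = 1.53834
β = √(1 − 1/γ²) = √(1 − 1/1.53834²) = 0.7599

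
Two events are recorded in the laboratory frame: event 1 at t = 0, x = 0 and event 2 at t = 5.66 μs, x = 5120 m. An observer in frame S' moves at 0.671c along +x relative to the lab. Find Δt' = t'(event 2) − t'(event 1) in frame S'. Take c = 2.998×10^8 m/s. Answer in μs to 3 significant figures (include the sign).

Δt' ≈ -7.82 μs

γ = 1/√(1 − 0.671²) = 1.3487
Δt' = γ(Δt − vΔx/c²) = 1.3487 × (5.66 μs − 0.671×5120 m / (2.998×10^8 m/s))
= 1.3487 × (-5.7994 μs) = -7.82 μs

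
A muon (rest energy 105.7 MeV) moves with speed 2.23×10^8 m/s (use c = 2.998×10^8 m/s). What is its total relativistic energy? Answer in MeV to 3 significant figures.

β = v/c = 2.23×10^8 / 2.998×10^8 = 0.74383
γ = 1/√(1 − 0.74383²) = 1.4962
E = γm₀c² = 1.4962 × 105.7 MeV = 158 MeV

E ≈ 158 MeV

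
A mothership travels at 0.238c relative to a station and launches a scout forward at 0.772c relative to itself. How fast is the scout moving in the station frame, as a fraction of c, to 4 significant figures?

Compose boost 2: (0.772 + 0.238)/(1 + 0.772×0.238) = 1.010/1.18374 = 0.8532

u ≈ 0.8532c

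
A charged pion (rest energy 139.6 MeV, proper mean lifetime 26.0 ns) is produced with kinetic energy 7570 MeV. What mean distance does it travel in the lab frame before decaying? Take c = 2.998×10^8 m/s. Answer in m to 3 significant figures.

γ = 1 + K/(m₀c²) = 1 + 7570/139.6 = 55.226
β = √(1 − 1/γ²) = 0.99984
Dilated lifetime: γτ₀ = 55.226 × 26.0 ns = 1435.9 ns
d = βc·γτ₀ = 0.99984 × (2.998×10^8 m/s) × 1.4359×10^-6 s = 430 m

d ≈ 430 m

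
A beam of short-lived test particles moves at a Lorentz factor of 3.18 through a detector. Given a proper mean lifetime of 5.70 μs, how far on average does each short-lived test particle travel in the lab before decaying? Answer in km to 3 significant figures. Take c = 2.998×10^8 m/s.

β = √(1 − 1/γ²) = √(1 − 1/3.18²) = 0.94927
Dilated lifetime: Δt = γτ₀ = 3.18 × 5.70 μs = 18.126 μs
d = vΔt = 0.94927c × 18.126 μs = 2.8459×10^8 m/s × 1.8126×10^-5 s = 5.16 km

d ≈ 5.16 km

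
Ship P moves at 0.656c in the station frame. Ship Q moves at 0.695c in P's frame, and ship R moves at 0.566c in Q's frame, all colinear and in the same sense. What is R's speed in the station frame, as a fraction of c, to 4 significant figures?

Compose boost 2: (0.695 + 0.656)/(1 + 0.695×0.656) = 1.351/1.45592 = 0.927936
Compose boost 3: (0.566 + 0.927936)/(1 + 0.566×0.927936) = 1.49394/1.52521 = 0.9795

u ≈ 0.9795c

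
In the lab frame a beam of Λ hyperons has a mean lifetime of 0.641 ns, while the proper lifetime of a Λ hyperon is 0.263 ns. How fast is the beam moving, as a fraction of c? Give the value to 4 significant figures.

γ = Δt/τ₀ = 0.641/0.263 = 2.43726
β = √(1 − 1/γ²) = √(1 − 1/2.43726²) = 0.9120

β ≈ 0.9120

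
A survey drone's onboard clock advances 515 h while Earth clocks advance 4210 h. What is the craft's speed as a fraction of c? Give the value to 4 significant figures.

γ = Δt/τ₀ = 4210/515 = 8.17476
β = √(1 − 1/γ²) = √(1 − 1/8.17476²) = 0.9925

β ≈ 0.9925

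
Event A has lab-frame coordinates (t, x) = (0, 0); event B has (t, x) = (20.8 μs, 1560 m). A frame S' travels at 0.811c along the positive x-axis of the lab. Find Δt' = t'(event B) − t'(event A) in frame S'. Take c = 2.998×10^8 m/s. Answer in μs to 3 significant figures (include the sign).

Δt' ≈ 28.3 μs

γ = 1/√(1 − 0.811²) = 1.7093
Δt' = γ(Δt − vΔx/c²) = 1.7093 × (20.8 μs − 0.811×1560 m / (2.998×10^8 m/s))
= 1.7093 × (16.580 μs) = 28.3 μs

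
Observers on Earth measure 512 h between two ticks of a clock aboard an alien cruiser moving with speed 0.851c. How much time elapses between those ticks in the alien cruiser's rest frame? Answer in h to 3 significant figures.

γ = 1/√(1 − 0.851²) = 1.9042
Proper time: τ₀ = Δt/γ = 512/1.9042 = 269 h

τ₀ ≈ 269 h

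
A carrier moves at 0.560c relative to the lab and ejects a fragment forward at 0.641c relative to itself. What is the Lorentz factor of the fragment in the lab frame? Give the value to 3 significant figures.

γ ≈ 2.14

u_lab = (0.641 + 0.560)/(1 + 0.641×0.560) = 1.201/1.35896 = 0.883764
γ = 1/√(1 − 0.883764²) = 2.14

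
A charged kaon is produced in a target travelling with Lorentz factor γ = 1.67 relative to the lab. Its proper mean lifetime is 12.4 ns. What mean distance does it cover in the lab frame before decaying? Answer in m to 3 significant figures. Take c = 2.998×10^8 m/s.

d ≈ 4.97 m

β = √(1 − 1/γ²) = √(1 − 1/1.67²) = 0.80090
Dilated lifetime: Δt = γτ₀ = 1.67 × 12.4 ns = 20.708 ns
d = vΔt = 0.80090c × 20.708 ns = 2.4011×10^8 m/s × 2.0708×10^-8 s = 4.97 m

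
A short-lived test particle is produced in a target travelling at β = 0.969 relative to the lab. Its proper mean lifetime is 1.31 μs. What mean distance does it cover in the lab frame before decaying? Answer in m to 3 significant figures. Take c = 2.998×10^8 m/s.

d ≈ 1540 m

γ = 1/√(1 − 0.969²) = 4.0476
Dilated lifetime: Δt = γτ₀ = 4.0476 × 1.31 μs = 5.3023 μs
d = vΔt = 0.969c × 5.3023 μs = 2.9051×10^8 m/s × 5.3023×10^-6 s = 1540 m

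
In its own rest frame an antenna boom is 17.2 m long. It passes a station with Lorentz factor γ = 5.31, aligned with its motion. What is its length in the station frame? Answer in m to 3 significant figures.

γ = 5.31 (given)
Length contraction: L = L₀/γ = 17.2/5.31 = 3.24 m

L ≈ 3.24 m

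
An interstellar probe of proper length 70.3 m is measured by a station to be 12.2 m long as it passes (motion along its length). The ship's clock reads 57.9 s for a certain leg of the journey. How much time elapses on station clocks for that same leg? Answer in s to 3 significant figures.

Δt ≈ 334 s

Length contraction ⇒ γ = L₀/L = 70.3/12.2 = 5.7623
Time dilation: Δt = γτ₀ = 5.7623 × 57.9 s = 334 s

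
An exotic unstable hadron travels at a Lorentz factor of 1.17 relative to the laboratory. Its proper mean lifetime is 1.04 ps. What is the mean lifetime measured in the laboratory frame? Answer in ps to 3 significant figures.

Δt ≈ 1.22 ps

γ = 1.17 (given)
Time dilation: Δt = γτ₀ = 1.17 × 1.04 ps = 1.22 ps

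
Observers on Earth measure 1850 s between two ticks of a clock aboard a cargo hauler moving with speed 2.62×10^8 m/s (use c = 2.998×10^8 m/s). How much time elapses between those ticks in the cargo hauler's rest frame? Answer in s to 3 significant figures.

β = v/c = 2.62×10^8 / 2.998×10^8 = 0.87392
γ = 1/√(1 − 0.87392²) = 2.0573
Proper time: τ₀ = Δt/γ = 1850/2.0573 = 899 s

τ₀ ≈ 899 s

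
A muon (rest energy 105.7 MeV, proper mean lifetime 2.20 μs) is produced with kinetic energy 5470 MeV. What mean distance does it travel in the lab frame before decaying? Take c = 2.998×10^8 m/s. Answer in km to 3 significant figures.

d ≈ 34.8 km

γ = 1 + K/(m₀c²) = 1 + 5470/105.7 = 52.750
β = √(1 − 1/γ²) = 0.99982
Dilated lifetime: γτ₀ = 52.750 × 2.20 μs = 116.05 μs
d = βc·γτ₀ = 0.99982 × (2.998×10^8 m/s) × 0.00011605 s = 34.8 km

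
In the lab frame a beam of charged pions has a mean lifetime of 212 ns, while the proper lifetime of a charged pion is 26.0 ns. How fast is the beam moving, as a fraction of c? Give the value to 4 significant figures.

γ = Δt/τ₀ = 212/26.0 = 8.15385
β = √(1 − 1/γ²) = √(1 − 1/8.15385²) = 0.9925

β ≈ 0.9925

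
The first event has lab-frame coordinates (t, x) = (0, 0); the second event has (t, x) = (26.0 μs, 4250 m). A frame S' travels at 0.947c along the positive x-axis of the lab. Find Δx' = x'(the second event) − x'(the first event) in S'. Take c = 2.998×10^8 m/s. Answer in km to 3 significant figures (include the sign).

γ = 1/√(1 − 0.947²) = 3.1130
Δx' = γ(Δx − vΔt) = 3.1130 × (4250 m − 0.947×(2.998×10^8 m/s)×26.0×10^-6 s)
= 3.1130 × (-3131.7 m) = -9.75 km

Δx' ≈ -9.75 km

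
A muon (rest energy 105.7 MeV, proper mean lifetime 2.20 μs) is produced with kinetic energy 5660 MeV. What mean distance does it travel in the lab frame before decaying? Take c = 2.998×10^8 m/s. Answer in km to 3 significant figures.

d ≈ 36.0 km

γ = 1 + K/(m₀c²) = 1 + 5660/105.7 = 54.548
β = √(1 − 1/γ²) = 0.99983
Dilated lifetime: γτ₀ = 54.548 × 2.20 μs = 120.01 μs
d = βc·γτ₀ = 0.99983 × (2.998×10^8 m/s) × 0.00012001 s = 36.0 km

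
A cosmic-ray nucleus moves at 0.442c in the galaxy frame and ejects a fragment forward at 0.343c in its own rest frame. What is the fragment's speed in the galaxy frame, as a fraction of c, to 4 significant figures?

u ≈ 0.6817c

Compose boost 2: (0.343 + 0.442)/(1 + 0.343×0.442) = 0.7850/1.15161 = 0.6817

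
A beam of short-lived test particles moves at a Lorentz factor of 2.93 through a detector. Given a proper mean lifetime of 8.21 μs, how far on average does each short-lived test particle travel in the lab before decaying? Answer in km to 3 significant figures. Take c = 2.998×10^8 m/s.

d ≈ 6.78 km

β = √(1 − 1/γ²) = √(1 − 1/2.93²) = 0.93996
Dilated lifetime: Δt = γτ₀ = 2.93 × 8.21 μs = 24.055 μs
d = vΔt = 0.93996c × 24.055 μs = 2.8180×10^8 m/s × 2.4055×10^-5 s = 6.78 km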